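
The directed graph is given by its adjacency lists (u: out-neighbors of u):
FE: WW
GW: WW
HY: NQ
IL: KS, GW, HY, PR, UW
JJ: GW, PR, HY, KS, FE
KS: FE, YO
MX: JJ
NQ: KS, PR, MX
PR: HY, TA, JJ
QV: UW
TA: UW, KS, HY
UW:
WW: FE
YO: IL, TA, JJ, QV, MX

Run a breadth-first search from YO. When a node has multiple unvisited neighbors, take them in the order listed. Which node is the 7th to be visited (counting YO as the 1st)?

Visit YO; enqueue IL, TA, JJ, QV, MX → queue [IL, TA, JJ, QV, MX]
Visit IL; enqueue KS, GW, HY, PR, UW → queue [TA, JJ, QV, MX, KS, GW, HY, PR, UW]
Visit TA → queue [JJ, QV, MX, KS, GW, HY, PR, UW]
Visit JJ; enqueue FE → queue [QV, MX, KS, GW, HY, PR, UW, FE]
Visit QV → queue [MX, KS, GW, HY, PR, UW, FE]
Visit MX → queue [KS, GW, HY, PR, UW, FE]
Visit KS → queue [GW, HY, PR, UW, FE]
Visit GW; enqueue WW → queue [HY, PR, UW, FE, WW]
Visit HY; enqueue NQ → queue [PR, UW, FE, WW, NQ]
Visit PR → queue [UW, FE, WW, NQ]
Visit UW → queue [FE, WW, NQ]
Visit FE → queue [WW, NQ]
Visit WW → queue [NQ]
Visit NQ → queue []

Visit order: YO, IL, TA, JJ, QV, MX, KS, GW, HY, PR, UW, FE, WW, NQ

KS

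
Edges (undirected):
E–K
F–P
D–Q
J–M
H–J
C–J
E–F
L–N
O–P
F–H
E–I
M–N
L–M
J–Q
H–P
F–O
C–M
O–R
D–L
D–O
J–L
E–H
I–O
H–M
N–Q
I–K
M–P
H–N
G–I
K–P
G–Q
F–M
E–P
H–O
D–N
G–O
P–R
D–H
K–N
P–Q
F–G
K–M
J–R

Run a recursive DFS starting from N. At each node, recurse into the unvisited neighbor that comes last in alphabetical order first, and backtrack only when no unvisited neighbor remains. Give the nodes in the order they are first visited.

N, Q, P, R, O, I, K, M, L, J, H, F, G, E, D, C

Visit N
N → Q
Q → P
P → R
R → O
O → I
I → K
K → M
M → L
L → J
J → H
H → F
F → G
F → E
H → D
J → C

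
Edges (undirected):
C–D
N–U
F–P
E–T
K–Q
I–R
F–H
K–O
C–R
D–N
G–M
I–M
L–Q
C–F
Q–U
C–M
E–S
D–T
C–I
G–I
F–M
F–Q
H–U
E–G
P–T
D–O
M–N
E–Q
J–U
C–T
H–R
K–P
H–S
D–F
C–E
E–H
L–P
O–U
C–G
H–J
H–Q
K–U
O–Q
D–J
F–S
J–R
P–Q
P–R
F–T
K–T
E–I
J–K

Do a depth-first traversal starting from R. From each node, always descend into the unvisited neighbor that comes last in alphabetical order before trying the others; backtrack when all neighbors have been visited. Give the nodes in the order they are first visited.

R, P, T, K, U, Q, O, D, N, M, I, G, E, S, H, J, F, C, L

Visit R
R → P
P → T
T → K
K → U
U → Q
Q → O
O → D
D → N
N → M
M → I
I → G
G → E
E → S
S → H
H → J
H → F
F → C
Q → L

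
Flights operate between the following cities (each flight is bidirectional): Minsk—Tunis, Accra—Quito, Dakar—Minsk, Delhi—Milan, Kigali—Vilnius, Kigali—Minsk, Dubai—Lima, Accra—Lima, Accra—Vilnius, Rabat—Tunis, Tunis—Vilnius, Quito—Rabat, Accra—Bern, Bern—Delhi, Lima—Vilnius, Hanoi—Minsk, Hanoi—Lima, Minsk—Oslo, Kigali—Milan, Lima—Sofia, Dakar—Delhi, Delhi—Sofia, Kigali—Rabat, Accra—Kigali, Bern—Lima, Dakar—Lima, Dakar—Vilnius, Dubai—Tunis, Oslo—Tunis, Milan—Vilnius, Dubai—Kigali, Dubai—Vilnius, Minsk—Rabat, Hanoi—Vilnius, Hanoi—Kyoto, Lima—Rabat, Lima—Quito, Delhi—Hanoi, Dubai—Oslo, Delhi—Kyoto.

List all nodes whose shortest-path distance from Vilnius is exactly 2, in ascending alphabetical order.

Level 0: Vilnius
Level 1: Accra, Dakar, Dubai, Hanoi, Kigali, Lima, Milan, Tunis
Level 2: Bern, Delhi, Kyoto, Minsk, Oslo, Quito, Rabat, Sofia

Bern, Delhi, Kyoto, Minsk, Oslo, Quito, Rabat, Sofia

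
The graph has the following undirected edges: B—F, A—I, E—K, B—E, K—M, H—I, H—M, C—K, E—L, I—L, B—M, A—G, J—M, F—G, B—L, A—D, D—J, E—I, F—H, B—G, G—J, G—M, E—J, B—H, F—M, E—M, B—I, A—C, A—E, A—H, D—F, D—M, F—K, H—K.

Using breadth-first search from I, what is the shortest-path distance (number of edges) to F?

2

Level 0: I
Level 1: A, B, E, H, L
Level 2: C, D, F, G, J, K, M
F first appears at level 2.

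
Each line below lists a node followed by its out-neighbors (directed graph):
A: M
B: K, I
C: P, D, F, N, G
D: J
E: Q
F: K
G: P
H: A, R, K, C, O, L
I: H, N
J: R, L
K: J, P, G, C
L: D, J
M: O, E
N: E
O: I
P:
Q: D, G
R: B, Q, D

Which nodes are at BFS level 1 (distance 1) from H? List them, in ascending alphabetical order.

A, C, K, L, O, R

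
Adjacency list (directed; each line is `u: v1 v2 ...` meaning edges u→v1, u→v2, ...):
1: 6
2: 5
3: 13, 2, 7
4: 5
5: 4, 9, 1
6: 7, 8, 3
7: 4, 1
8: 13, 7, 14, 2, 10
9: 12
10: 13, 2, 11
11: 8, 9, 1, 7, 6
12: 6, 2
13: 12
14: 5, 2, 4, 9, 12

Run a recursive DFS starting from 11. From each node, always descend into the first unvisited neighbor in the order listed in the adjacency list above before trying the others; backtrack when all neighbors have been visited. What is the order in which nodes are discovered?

11, 8, 13, 12, 6, 7, 4, 5, 9, 1, 3, 2, 14, 10

Visit 11
11 → 8
8 → 13
13 → 12
12 → 6
6 → 7
7 → 4
4 → 5
5 → 9
5 → 1
6 → 3
3 → 2
8 → 14
8 → 10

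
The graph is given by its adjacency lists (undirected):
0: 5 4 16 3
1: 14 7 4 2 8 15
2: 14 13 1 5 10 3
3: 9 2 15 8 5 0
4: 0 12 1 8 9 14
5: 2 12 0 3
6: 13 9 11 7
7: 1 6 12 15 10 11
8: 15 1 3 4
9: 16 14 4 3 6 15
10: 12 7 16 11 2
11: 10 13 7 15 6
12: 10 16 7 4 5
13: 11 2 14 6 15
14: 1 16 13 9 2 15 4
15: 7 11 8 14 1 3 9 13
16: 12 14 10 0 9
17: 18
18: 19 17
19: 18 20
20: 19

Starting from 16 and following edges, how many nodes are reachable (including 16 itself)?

17

BFS from 16 visits: 16, 12, 14, 10, 0, 9, 7, 4, 5, 1, 13, 2, 15, 11, 3, 6, 8
Reachable nodes: 17 of 21 total.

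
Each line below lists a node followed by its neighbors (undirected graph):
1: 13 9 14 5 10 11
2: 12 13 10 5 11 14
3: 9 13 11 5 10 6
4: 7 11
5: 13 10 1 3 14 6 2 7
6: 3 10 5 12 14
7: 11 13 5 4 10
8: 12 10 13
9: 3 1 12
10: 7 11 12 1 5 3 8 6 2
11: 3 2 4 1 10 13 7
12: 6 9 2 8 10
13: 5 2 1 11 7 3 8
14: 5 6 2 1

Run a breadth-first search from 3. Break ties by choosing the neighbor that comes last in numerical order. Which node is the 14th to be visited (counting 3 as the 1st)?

Visit 3; enqueue 13, 11, 10, 9, 6, 5 → queue [13, 11, 10, 9, 6, 5]
Visit 13; enqueue 8, 7, 2, 1 → queue [11, 10, 9, 6, 5, 8, 7, 2, 1]
Visit 11; enqueue 4 → queue [10, 9, 6, 5, 8, 7, 2, 1, 4]
Visit 10; enqueue 12 → queue [9, 6, 5, 8, 7, 2, 1, 4, 12]
Visit 9 → queue [6, 5, 8, 7, 2, 1, 4, 12]
Visit 6; enqueue 14 → queue [5, 8, 7, 2, 1, 4, 12, 14]
Visit 5 → queue [8, 7, 2, 1, 4, 12, 14]
Visit 8 → queue [7, 2, 1, 4, 12, 14]
Visit 7 → queue [2, 1, 4, 12, 14]
Visit 2 → queue [1, 4, 12, 14]
Visit 1 → queue [4, 12, 14]
Visit 4 → queue [12, 14]
Visit 12 → queue [14]
Visit 14 → queue []

Visit order: 3, 13, 11, 10, 9, 6, 5, 8, 7, 2, 1, 4, 12, 14

14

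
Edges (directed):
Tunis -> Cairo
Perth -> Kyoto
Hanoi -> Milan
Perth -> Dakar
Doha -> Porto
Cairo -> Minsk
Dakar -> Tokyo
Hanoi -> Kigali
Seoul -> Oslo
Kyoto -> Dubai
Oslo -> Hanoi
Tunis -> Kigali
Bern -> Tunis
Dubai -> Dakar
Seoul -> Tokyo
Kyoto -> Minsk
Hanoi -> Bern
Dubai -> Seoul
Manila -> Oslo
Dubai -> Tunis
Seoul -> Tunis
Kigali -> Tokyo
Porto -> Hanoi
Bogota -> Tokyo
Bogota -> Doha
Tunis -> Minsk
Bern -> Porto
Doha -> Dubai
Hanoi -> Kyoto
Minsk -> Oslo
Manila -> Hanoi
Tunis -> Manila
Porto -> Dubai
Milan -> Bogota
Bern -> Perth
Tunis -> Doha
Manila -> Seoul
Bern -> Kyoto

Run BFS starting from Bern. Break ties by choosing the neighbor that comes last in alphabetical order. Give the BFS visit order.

Bern, Tunis, Porto, Perth, Kyoto, Minsk, Manila, Kigali, Doha, Cairo, Hanoi, Dubai, Dakar, Oslo, Seoul, Tokyo, Milan, Bogota

Visit Bern; enqueue Tunis, Porto, Perth, Kyoto → queue [Tunis, Porto, Perth, Kyoto]
Visit Tunis; enqueue Minsk, Manila, Kigali, Doha, Cairo → queue [Porto, Perth, Kyoto, Minsk, Manila, Kigali, Doha, Cairo]
Visit Porto; enqueue Hanoi, Dubai → queue [Perth, Kyoto, Minsk, Manila, Kigali, Doha, Cairo, Hanoi, Dubai]
Visit Perth; enqueue Dakar → queue [Kyoto, Minsk, Manila, Kigali, Doha, Cairo, Hanoi, Dubai, Dakar]
Visit Kyoto → queue [Minsk, Manila, Kigali, Doha, Cairo, Hanoi, Dubai, Dakar]
Visit Minsk; enqueue Oslo → queue [Manila, Kigali, Doha, Cairo, Hanoi, Dubai, Dakar, Oslo]
Visit Manila; enqueue Seoul → queue [Kigali, Doha, Cairo, Hanoi, Dubai, Dakar, Oslo, Seoul]
Visit Kigali; enqueue Tokyo → queue [Doha, Cairo, Hanoi, Dubai, Dakar, Oslo, Seoul, Tokyo]
Visit Doha → queue [Cairo, Hanoi, Dubai, Dakar, Oslo, Seoul, Tokyo]
Visit Cairo → queue [Hanoi, Dubai, Dakar, Oslo, Seoul, Tokyo]
Visit Hanoi; enqueue Milan → queue [Dubai, Dakar, Oslo, Seoul, Tokyo, Milan]
Visit Dubai → queue [Dakar, Oslo, Seoul, Tokyo, Milan]
Visit Dakar → queue [Oslo, Seoul, Tokyo, Milan]
Visit Oslo → queue [Seoul, Tokyo, Milan]
Visit Seoul → queue [Tokyo, Milan]
Visit Tokyo → queue [Milan]
Visit Milan; enqueue Bogota → queue [Bogota]
Visit Bogota → queue []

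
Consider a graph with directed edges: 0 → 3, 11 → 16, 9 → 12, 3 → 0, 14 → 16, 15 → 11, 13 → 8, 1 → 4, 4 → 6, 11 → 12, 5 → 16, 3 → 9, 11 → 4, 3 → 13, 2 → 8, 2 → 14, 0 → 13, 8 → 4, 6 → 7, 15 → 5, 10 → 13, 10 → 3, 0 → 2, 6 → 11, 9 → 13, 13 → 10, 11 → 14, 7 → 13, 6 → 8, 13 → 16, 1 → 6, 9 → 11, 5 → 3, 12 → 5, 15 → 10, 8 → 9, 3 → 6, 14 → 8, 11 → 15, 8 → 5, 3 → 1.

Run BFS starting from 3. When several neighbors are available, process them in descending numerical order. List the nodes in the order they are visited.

Visit 3; enqueue 13, 9, 6, 1, 0 → queue [13, 9, 6, 1, 0]
Visit 13; enqueue 16, 10, 8 → queue [9, 6, 1, 0, 16, 10, 8]
Visit 9; enqueue 12, 11 → queue [6, 1, 0, 16, 10, 8, 12, 11]
Visit 6; enqueue 7 → queue [1, 0, 16, 10, 8, 12, 11, 7]
Visit 1; enqueue 4 → queue [0, 16, 10, 8, 12, 11, 7, 4]
Visit 0; enqueue 2 → queue [16, 10, 8, 12, 11, 7, 4, 2]
Visit 16 → queue [10, 8, 12, 11, 7, 4, 2]
Visit 10 → queue [8, 12, 11, 7, 4, 2]
Visit 8; enqueue 5 → queue [12, 11, 7, 4, 2, 5]
Visit 12 → queue [11, 7, 4, 2, 5]
Visit 11; enqueue 15, 14 → queue [7, 4, 2, 5, 15, 14]
Visit 7 → queue [4, 2, 5, 15, 14]
Visit 4 → queue [2, 5, 15, 14]
Visit 2 → queue [5, 15, 14]
Visit 5 → queue [15, 14]
Visit 15 → queue [14]
Visit 14 → queue []

3 13 9 6 1 0 16 10 8 12 11 7 4 2 5 15 14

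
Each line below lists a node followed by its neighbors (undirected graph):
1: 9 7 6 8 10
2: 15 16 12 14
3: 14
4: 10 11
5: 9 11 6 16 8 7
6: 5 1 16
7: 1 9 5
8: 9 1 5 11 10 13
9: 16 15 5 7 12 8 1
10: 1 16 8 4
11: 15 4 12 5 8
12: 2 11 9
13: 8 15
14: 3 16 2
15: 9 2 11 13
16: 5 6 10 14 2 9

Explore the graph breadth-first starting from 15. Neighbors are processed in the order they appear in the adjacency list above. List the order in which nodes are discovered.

15 -> 9 -> 2 -> 11 -> 13 -> 16 -> 5 -> 7 -> 12 -> 8 -> 1 -> 14 -> 4 -> 6 -> 10 -> 3

Visit 15; enqueue 9, 2, 11, 13 → queue [9, 2, 11, 13]
Visit 9; enqueue 16, 5, 7, 12, 8, 1 → queue [2, 11, 13, 16, 5, 7, 12, 8, 1]
Visit 2; enqueue 14 → queue [11, 13, 16, 5, 7, 12, 8, 1, 14]
Visit 11; enqueue 4 → queue [13, 16, 5, 7, 12, 8, 1, 14, 4]
Visit 13 → queue [16, 5, 7, 12, 8, 1, 14, 4]
Visit 16; enqueue 6, 10 → queue [5, 7, 12, 8, 1, 14, 4, 6, 10]
Visit 5 → queue [7, 12, 8, 1, 14, 4, 6, 10]
Visit 7 → queue [12, 8, 1, 14, 4, 6, 10]
Visit 12 → queue [8, 1, 14, 4, 6, 10]
Visit 8 → queue [1, 14, 4, 6, 10]
Visit 1 → queue [14, 4, 6, 10]
Visit 14; enqueue 3 → queue [4, 6, 10, 3]
Visit 4 → queue [6, 10, 3]
Visit 6 → queue [10, 3]
Visit 10 → queue [3]
Visit 3 → queue []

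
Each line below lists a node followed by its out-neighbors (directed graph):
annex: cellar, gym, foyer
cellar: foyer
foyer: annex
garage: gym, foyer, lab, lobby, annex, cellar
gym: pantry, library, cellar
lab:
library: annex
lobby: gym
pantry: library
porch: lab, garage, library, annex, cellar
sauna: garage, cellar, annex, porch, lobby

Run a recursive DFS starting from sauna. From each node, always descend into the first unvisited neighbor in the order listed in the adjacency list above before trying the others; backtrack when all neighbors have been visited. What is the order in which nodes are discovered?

sauna, garage, gym, pantry, library, annex, cellar, foyer, lab, lobby, porch

Visit sauna
sauna → garage
garage → gym
gym → pantry
pantry → library
library → annex
annex → cellar
cellar → foyer
garage → lab
garage → lobby
sauna → porch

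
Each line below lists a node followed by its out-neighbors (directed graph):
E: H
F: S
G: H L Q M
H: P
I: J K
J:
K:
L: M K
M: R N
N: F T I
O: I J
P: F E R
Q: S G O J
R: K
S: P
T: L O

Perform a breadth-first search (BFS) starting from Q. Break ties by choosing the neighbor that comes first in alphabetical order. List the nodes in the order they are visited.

Q -> G -> J -> O -> S -> H -> L -> M -> I -> P -> K -> N -> R -> E -> F -> T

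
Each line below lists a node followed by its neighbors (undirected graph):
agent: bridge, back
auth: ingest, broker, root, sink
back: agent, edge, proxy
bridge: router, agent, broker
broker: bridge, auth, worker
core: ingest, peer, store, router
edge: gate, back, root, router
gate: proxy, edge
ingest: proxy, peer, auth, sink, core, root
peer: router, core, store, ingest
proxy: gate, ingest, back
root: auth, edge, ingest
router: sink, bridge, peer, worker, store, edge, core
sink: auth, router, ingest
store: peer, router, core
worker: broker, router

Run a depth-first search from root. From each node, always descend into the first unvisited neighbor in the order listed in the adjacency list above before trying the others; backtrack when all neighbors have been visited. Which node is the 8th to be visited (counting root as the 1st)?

agent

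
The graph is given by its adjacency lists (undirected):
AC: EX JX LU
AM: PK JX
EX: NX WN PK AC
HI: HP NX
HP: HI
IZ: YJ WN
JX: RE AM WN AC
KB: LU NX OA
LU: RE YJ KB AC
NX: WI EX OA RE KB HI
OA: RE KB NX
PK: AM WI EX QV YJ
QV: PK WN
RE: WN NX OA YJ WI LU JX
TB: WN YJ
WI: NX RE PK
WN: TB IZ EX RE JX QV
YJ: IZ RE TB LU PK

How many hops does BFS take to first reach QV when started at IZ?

2

Level 0: IZ
Level 1: WN, YJ
Level 2: EX, JX, LU, PK, QV, RE, TB
Level 3: AC, AM, KB, NX, OA, WI
Level 4: HI
Level 5: HP
QV first appears at level 2.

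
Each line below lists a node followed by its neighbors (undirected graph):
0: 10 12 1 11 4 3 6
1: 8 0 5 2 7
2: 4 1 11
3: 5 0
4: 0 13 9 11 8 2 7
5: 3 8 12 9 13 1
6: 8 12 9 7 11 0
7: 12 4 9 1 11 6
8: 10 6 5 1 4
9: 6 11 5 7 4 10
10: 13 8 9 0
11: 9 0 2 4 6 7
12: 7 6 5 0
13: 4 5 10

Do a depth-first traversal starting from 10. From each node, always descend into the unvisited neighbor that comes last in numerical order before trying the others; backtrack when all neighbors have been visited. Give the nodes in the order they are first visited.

Visit 10
10 → 13
13 → 5
5 → 12
12 → 7
7 → 11
11 → 9
9 → 6
6 → 8
8 → 4
4 → 2
2 → 1
1 → 0
0 → 3

10 → 13 → 5 → 12 → 7 → 11 → 9 → 6 → 8 → 4 → 2 → 1 → 0 → 3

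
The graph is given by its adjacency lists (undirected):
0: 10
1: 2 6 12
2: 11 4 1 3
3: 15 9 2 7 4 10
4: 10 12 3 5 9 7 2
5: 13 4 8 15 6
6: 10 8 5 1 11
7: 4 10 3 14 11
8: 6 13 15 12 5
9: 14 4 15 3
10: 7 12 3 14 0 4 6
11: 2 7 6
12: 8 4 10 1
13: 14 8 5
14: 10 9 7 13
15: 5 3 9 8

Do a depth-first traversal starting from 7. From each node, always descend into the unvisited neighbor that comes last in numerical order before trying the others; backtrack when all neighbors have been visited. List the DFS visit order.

Visit 7
7 → 14
14 → 13
13 → 8
8 → 15
15 → 9
9 → 4
4 → 12
12 → 10
10 → 6
6 → 11
11 → 2
2 → 3
2 → 1
6 → 5
10 → 0

7 -> 14 -> 13 -> 8 -> 15 -> 9 -> 4 -> 12 -> 10 -> 6 -> 11 -> 2 -> 3 -> 1 -> 5 -> 0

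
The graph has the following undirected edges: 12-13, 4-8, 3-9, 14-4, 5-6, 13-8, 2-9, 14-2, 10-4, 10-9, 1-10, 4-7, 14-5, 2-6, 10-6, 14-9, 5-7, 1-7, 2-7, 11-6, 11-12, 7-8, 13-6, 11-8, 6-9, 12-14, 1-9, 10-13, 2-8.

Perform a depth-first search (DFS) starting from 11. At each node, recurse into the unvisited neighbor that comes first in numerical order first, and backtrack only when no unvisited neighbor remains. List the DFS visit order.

Visit 11
11 → 6
6 → 2
2 → 7
7 → 1
1 → 9
9 → 3
9 → 10
10 → 4
4 → 8
8 → 13
13 → 12
12 → 14
14 → 5

11 → 6 → 2 → 7 → 1 → 9 → 3 → 10 → 4 → 8 → 13 → 12 → 14 → 5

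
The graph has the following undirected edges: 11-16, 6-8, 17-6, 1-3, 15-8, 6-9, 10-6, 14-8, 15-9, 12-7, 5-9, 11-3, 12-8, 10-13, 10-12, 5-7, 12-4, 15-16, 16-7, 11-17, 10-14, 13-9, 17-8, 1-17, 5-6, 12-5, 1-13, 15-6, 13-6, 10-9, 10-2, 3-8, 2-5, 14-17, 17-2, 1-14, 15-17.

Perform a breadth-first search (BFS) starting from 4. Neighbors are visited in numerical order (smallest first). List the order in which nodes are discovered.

4 → 12 → 5 → 7 → 8 → 10 → 2 → 6 → 9 → 16 → 3 → 14 → 15 → 17 → 13 → 11 → 1

Visit 4; enqueue 12 → queue [12]
Visit 12; enqueue 5, 7, 8, 10 → queue [5, 7, 8, 10]
Visit 5; enqueue 2, 6, 9 → queue [7, 8, 10, 2, 6, 9]
Visit 7; enqueue 16 → queue [8, 10, 2, 6, 9, 16]
Visit 8; enqueue 3, 14, 15, 17 → queue [10, 2, 6, 9, 16, 3, 14, 15, 17]
Visit 10; enqueue 13 → queue [2, 6, 9, 16, 3, 14, 15, 17, 13]
Visit 2 → queue [6, 9, 16, 3, 14, 15, 17, 13]
Visit 6 → queue [9, 16, 3, 14, 15, 17, 13]
Visit 9 → queue [16, 3, 14, 15, 17, 13]
Visit 16; enqueue 11 → queue [3, 14, 15, 17, 13, 11]
Visit 3; enqueue 1 → queue [14, 15, 17, 13, 11, 1]
Visit 14 → queue [15, 17, 13, 11, 1]
Visit 15 → queue [17, 13, 11, 1]
Visit 17 → queue [13, 11, 1]
Visit 13 → queue [11, 1]
Visit 11 → queue [1]
Visit 1 → queue []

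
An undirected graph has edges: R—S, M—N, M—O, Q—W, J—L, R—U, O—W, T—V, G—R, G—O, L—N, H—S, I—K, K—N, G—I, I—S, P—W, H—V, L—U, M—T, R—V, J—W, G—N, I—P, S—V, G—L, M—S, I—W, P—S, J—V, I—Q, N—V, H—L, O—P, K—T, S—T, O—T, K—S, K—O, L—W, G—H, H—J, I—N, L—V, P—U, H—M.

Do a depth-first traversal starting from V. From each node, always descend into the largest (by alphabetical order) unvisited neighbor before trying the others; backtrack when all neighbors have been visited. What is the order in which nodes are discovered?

Visit V
V → T
T → S
S → R
R → U
U → P
P → W
W → Q
Q → I
I → N
N → M
M → O
O → K
O → G
G → L
L → J
J → H

V -> T -> S -> R -> U -> P -> W -> Q -> I -> N -> M -> O -> K -> G -> L -> J -> H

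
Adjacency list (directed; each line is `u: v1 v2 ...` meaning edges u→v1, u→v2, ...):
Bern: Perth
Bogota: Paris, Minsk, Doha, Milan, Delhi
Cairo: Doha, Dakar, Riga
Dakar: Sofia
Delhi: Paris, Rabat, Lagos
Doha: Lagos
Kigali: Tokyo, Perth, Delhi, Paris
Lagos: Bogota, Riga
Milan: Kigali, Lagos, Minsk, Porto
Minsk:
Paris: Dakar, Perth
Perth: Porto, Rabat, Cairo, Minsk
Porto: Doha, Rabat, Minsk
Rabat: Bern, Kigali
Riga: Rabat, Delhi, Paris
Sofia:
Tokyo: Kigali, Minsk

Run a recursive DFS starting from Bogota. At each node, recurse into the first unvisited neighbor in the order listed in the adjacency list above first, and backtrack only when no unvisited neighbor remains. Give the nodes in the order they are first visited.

Bogota, Paris, Dakar, Sofia, Perth, Porto, Doha, Lagos, Riga, Rabat, Bern, Kigali, Tokyo, Minsk, Delhi, Cairo, Milan

Visit Bogota
Bogota → Paris
Paris → Dakar
Dakar → Sofia
Paris → Perth
Perth → Porto
Porto → Doha
Doha → Lagos
Lagos → Riga
Riga → Rabat
Rabat → Bern
Rabat → Kigali
Kigali → Tokyo
Tokyo → Minsk
Kigali → Delhi
Perth → Cairo
Bogota → Milan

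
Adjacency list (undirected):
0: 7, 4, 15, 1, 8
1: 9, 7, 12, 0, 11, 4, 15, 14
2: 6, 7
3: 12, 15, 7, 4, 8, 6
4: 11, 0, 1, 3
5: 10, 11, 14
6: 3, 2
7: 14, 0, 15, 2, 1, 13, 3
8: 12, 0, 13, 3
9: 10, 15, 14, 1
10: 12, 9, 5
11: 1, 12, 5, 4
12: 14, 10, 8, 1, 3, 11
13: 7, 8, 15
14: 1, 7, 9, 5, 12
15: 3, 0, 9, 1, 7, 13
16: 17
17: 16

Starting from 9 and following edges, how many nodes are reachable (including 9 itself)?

BFS from 9 visits: 9, 10, 15, 14, 1, 12, 5, 3, 0, 7, 13, 11, 4, 8, 6, 2
Reachable nodes: 16 of 18 total.

16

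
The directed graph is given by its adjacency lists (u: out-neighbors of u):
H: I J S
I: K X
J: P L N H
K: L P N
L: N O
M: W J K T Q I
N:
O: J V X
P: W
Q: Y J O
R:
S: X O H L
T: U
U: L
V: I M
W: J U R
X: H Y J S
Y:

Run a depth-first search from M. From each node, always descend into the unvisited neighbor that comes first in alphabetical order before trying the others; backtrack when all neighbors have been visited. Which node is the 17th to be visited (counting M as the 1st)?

Visit M
M → I
I → K
K → L
L → N
L → O
O → J
J → H
H → S
S → X
X → Y
J → P
P → W
W → R
W → U
O → V
M → Q
M → T

Visit order: M, I, K, L, N, O, J, H, S, X, Y, P, W, R, U, V, Q, T

Q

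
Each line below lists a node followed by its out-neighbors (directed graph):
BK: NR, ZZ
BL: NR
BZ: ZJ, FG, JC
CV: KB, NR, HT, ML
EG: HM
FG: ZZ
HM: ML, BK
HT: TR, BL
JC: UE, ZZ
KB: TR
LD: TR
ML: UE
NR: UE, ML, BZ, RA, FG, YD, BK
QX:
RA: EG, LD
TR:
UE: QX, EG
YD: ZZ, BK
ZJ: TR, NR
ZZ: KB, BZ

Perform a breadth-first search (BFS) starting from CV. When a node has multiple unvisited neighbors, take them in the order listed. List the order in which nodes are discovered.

CV -> KB -> NR -> HT -> ML -> TR -> UE -> BZ -> RA -> FG -> YD -> BK -> BL -> QX -> EG -> ZJ -> JC -> LD -> ZZ -> HM

Visit CV; enqueue KB, NR, HT, ML → queue [KB, NR, HT, ML]
Visit KB; enqueue TR → queue [NR, HT, ML, TR]
Visit NR; enqueue UE, BZ, RA, FG, YD, BK → queue [HT, ML, TR, UE, BZ, RA, FG, YD, BK]
Visit HT; enqueue BL → queue [ML, TR, UE, BZ, RA, FG, YD, BK, BL]
Visit ML → queue [TR, UE, BZ, RA, FG, YD, BK, BL]
Visit TR → queue [UE, BZ, RA, FG, YD, BK, BL]
Visit UE; enqueue QX, EG → queue [BZ, RA, FG, YD, BK, BL, QX, EG]
Visit BZ; enqueue ZJ, JC → queue [RA, FG, YD, BK, BL, QX, EG, ZJ, JC]
Visit RA; enqueue LD → queue [FG, YD, BK, BL, QX, EG, ZJ, JC, LD]
Visit FG; enqueue ZZ → queue [YD, BK, BL, QX, EG, ZJ, JC, LD, ZZ]
Visit YD → queue [BK, BL, QX, EG, ZJ, JC, LD, ZZ]
Visit BK → queue [BL, QX, EG, ZJ, JC, LD, ZZ]
Visit BL → queue [QX, EG, ZJ, JC, LD, ZZ]
Visit QX → queue [EG, ZJ, JC, LD, ZZ]
Visit EG; enqueue HM → queue [ZJ, JC, LD, ZZ, HM]
Visit ZJ → queue [JC, LD, ZZ, HM]
Visit JC → queue [LD, ZZ, HM]
Visit LD → queue [ZZ, HM]
Visit ZZ → queue [HM]
Visit HM → queue []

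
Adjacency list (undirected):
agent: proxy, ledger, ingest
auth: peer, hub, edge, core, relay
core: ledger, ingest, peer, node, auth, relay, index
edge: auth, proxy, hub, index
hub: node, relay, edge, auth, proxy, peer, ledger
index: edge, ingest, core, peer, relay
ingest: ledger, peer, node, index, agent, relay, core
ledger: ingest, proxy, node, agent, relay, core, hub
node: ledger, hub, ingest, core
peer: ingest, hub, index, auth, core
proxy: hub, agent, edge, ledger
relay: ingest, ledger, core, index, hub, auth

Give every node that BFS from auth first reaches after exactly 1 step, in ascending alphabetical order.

core, edge, hub, peer, relay

Level 0: auth
Level 1: core, edge, hub, peer, relay
Level 2: index, ingest, ledger, node, proxy
Level 3: agent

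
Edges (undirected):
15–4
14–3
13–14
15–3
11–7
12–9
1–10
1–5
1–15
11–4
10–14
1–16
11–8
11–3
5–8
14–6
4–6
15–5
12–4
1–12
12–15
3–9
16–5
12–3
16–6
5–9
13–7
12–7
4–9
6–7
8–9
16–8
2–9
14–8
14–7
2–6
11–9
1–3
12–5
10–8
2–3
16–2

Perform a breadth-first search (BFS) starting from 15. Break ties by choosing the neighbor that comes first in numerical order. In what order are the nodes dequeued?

15 1 3 4 5 12 10 16 2 9 11 14 6 8 7 13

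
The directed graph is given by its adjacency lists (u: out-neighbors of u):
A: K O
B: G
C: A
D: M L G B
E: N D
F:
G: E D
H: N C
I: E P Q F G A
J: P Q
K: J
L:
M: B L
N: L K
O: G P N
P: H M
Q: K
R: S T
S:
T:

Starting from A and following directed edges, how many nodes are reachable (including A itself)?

15

BFS from A visits: A, K, O, J, G, N, P, Q, D, E, L, H, M, B, C
Reachable nodes: 15 of 20 total.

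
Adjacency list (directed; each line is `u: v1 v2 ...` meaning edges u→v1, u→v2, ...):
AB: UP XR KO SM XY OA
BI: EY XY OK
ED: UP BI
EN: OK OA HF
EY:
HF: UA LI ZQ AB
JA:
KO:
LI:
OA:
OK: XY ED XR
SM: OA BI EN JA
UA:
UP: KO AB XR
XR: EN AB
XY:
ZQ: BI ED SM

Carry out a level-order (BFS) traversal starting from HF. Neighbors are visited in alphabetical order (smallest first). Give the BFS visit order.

HF → AB → LI → UA → ZQ → KO → OA → SM → UP → XR → XY → BI → ED → EN → JA → EY → OK

Visit HF; enqueue AB, LI, UA, ZQ → queue [AB, LI, UA, ZQ]
Visit AB; enqueue KO, OA, SM, UP, XR, XY → queue [LI, UA, ZQ, KO, OA, SM, UP, XR, XY]
Visit LI → queue [UA, ZQ, KO, OA, SM, UP, XR, XY]
Visit UA → queue [ZQ, KO, OA, SM, UP, XR, XY]
Visit ZQ; enqueue BI, ED → queue [KO, OA, SM, UP, XR, XY, BI, ED]
Visit KO → queue [OA, SM, UP, XR, XY, BI, ED]
Visit OA → queue [SM, UP, XR, XY, BI, ED]
Visit SM; enqueue EN, JA → queue [UP, XR, XY, BI, ED, EN, JA]
Visit UP → queue [XR, XY, BI, ED, EN, JA]
Visit XR → queue [XY, BI, ED, EN, JA]
Visit XY → queue [BI, ED, EN, JA]
Visit BI; enqueue EY, OK → queue [ED, EN, JA, EY, OK]
Visit ED → queue [EN, JA, EY, OK]
Visit EN → queue [JA, EY, OK]
Visit JA → queue [EY, OK]
Visit EY → queue [OK]
Visit OK → queue []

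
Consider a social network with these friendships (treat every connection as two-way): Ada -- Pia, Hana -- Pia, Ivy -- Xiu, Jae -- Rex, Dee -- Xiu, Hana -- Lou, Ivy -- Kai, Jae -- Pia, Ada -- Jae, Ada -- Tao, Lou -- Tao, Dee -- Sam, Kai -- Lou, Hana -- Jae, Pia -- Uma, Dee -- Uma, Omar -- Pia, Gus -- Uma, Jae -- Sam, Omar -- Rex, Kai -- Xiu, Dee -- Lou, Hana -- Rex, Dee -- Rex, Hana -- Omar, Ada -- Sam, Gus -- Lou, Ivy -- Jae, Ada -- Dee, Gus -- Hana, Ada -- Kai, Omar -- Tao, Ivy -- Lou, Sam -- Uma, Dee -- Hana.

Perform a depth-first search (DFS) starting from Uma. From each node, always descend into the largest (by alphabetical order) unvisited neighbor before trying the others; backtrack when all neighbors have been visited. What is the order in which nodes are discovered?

Uma -> Sam -> Jae -> Rex -> Omar -> Tao -> Lou -> Kai -> Xiu -> Ivy -> Dee -> Hana -> Pia -> Ada -> Gus

Visit Uma
Uma → Sam
Sam → Jae
Jae → Rex
Rex → Omar
Omar → Tao
Tao → Lou
Lou → Kai
Kai → Xiu
Xiu → Ivy
Xiu → Dee
Dee → Hana
Hana → Pia
Pia → Ada
Hana → Gus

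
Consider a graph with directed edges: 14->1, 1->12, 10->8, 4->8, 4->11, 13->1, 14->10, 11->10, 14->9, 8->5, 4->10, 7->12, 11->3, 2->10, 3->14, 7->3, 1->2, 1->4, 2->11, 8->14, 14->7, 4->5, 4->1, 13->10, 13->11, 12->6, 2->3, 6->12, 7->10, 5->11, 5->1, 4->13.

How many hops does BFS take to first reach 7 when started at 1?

4

Level 0: 1
Level 1: 2, 4, 12
Level 2: 3, 5, 6, 8, 10, 11, 13
Level 3: 14
Level 4: 7, 9
7 first appears at level 4.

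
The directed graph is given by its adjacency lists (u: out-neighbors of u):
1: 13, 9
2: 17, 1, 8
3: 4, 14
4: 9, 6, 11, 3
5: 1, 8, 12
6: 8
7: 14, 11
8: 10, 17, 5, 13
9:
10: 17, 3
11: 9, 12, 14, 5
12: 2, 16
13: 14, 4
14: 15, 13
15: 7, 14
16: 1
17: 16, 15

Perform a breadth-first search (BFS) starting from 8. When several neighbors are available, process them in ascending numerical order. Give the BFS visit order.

Visit 8; enqueue 5, 10, 13, 17 → queue [5, 10, 13, 17]
Visit 5; enqueue 1, 12 → queue [10, 13, 17, 1, 12]
Visit 10; enqueue 3 → queue [13, 17, 1, 12, 3]
Visit 13; enqueue 4, 14 → queue [17, 1, 12, 3, 4, 14]
Visit 17; enqueue 15, 16 → queue [1, 12, 3, 4, 14, 15, 16]
Visit 1; enqueue 9 → queue [12, 3, 4, 14, 15, 16, 9]
Visit 12; enqueue 2 → queue [3, 4, 14, 15, 16, 9, 2]
Visit 3 → queue [4, 14, 15, 16, 9, 2]
Visit 4; enqueue 6, 11 → queue [14, 15, 16, 9, 2, 6, 11]
Visit 14 → queue [15, 16, 9, 2, 6, 11]
Visit 15; enqueue 7 → queue [16, 9, 2, 6, 11, 7]
Visit 16 → queue [9, 2, 6, 11, 7]
Visit 9 → queue [2, 6, 11, 7]
Visit 2 → queue [6, 11, 7]
Visit 6 → queue [11, 7]
Visit 11 → queue [7]
Visit 7 → queue []

8, 5, 10, 13, 17, 1, 12, 3, 4, 14, 15, 16, 9, 2, 6, 11, 7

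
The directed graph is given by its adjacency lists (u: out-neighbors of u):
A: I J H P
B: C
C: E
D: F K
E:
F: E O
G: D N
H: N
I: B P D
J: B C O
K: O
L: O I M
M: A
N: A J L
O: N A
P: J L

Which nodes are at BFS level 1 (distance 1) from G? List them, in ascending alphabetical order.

Level 0: G
Level 1: D, N
Level 2: A, F, J, K, L
Level 3: B, C, E, H, I, M, O, P

D, N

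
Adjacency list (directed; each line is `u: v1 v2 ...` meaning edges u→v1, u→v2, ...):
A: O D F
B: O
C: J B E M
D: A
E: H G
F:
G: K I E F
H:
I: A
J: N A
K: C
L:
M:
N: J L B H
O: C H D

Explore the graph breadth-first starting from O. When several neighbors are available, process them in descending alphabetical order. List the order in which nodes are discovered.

O -> H -> D -> C -> A -> M -> J -> E -> B -> F -> N -> G -> L -> K -> I

Visit O; enqueue H, D, C → queue [H, D, C]
Visit H → queue [D, C]
Visit D; enqueue A → queue [C, A]
Visit C; enqueue M, J, E, B → queue [A, M, J, E, B]
Visit A; enqueue F → queue [M, J, E, B, F]
Visit M → queue [J, E, B, F]
Visit J; enqueue N → queue [E, B, F, N]
Visit E; enqueue G → queue [B, F, N, G]
Visit B → queue [F, N, G]
Visit F → queue [N, G]
Visit N; enqueue L → queue [G, L]
Visit G; enqueue K, I → queue [L, K, I]
Visit L → queue [K, I]
Visit K → queue [I]
Visit I → queue []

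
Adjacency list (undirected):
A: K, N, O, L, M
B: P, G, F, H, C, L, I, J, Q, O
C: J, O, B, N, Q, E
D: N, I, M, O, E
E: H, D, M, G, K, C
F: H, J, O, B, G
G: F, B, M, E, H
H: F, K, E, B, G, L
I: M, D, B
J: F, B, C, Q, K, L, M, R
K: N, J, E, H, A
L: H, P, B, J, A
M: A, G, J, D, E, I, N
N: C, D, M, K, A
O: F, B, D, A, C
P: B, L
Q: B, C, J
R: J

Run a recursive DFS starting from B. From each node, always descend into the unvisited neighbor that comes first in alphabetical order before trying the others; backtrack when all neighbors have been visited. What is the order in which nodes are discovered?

Visit B
B → C
C → E
E → D
D → I
I → M
M → A
A → K
K → H
H → F
F → G
F → J
J → L
L → P
J → Q
J → R
F → O
K → N

B, C, E, D, I, M, A, K, H, F, G, J, L, P, Q, R, O, N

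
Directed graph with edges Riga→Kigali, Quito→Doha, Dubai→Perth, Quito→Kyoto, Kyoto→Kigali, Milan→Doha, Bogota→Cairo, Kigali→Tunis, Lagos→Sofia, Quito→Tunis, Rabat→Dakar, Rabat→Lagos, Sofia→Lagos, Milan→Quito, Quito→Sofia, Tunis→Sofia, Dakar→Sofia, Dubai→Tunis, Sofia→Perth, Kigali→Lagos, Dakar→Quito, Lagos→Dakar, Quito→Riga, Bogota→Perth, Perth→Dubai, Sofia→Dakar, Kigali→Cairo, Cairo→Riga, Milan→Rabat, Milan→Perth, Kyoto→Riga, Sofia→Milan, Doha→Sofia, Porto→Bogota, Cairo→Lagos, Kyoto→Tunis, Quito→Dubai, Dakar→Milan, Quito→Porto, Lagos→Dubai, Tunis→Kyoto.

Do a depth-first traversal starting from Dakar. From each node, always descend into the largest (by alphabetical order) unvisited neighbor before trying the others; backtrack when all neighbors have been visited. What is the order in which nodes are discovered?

Visit Dakar
Dakar → Sofia
Sofia → Perth
Perth → Dubai
Dubai → Tunis
Tunis → Kyoto
Kyoto → Riga
Riga → Kigali
Kigali → Lagos
Kigali → Cairo
Sofia → Milan
Milan → Rabat
Milan → Quito
Quito → Porto
Porto → Bogota
Quito → Doha

Dakar, Sofia, Perth, Dubai, Tunis, Kyoto, Riga, Kigali, Lagos, Cairo, Milan, Rabat, Quito, Porto, Bogota, Doha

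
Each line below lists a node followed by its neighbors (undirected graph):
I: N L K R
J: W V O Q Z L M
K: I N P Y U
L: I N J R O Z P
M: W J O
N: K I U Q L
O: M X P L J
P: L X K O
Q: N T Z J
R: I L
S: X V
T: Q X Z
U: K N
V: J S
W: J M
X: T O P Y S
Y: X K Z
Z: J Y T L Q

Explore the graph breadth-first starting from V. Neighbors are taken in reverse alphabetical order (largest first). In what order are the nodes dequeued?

Visit V; enqueue S, J → queue [S, J]
Visit S; enqueue X → queue [J, X]
Visit J; enqueue Z, W, Q, O, M, L → queue [X, Z, W, Q, O, M, L]
Visit X; enqueue Y, T, P → queue [Z, W, Q, O, M, L, Y, T, P]
Visit Z → queue [W, Q, O, M, L, Y, T, P]
Visit W → queue [Q, O, M, L, Y, T, P]
Visit Q; enqueue N → queue [O, M, L, Y, T, P, N]
Visit O → queue [M, L, Y, T, P, N]
Visit M → queue [L, Y, T, P, N]
Visit L; enqueue R, I → queue [Y, T, P, N, R, I]
Visit Y; enqueue K → queue [T, P, N, R, I, K]
Visit T → queue [P, N, R, I, K]
Visit P → queue [N, R, I, K]
Visit N; enqueue U → queue [R, I, K, U]
Visit R → queue [I, K, U]
Visit I → queue [K, U]
Visit K → queue [U]
Visit U → queue []

V S J X Z W Q O M L Y T P N R I K U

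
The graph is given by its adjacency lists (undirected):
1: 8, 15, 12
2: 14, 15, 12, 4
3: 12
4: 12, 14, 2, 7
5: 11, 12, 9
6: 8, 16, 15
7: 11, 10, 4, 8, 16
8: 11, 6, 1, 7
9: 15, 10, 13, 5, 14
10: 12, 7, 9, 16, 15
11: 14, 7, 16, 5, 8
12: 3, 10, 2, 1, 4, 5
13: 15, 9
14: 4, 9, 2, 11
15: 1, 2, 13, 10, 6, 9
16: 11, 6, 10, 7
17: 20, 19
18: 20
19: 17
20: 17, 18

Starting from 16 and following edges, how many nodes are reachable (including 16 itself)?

16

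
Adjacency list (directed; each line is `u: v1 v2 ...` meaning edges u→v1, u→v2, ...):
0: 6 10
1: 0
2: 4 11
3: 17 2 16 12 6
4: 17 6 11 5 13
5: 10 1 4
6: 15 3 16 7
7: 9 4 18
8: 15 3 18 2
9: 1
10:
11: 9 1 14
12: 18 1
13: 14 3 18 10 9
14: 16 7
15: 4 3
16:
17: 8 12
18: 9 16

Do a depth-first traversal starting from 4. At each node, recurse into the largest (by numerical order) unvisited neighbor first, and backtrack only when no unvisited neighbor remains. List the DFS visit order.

4 → 17 → 12 → 18 → 16 → 9 → 1 → 0 → 10 → 6 → 15 → 3 → 2 → 11 → 14 → 7 → 8 → 13 → 5

Visit 4
4 → 17
17 → 12
12 → 18
18 → 16
18 → 9
9 → 1
1 → 0
0 → 10
0 → 6
6 → 15
15 → 3
3 → 2
2 → 11
11 → 14
14 → 7
17 → 8
4 → 13
4 → 5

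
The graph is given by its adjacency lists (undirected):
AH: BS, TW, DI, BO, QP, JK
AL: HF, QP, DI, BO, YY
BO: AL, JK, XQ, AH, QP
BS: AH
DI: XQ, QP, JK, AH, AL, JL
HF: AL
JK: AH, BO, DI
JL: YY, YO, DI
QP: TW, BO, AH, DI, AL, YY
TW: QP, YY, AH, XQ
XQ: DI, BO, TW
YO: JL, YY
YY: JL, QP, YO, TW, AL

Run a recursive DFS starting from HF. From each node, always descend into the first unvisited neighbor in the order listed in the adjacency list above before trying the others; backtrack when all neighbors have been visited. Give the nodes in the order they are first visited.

Visit HF
HF → AL
AL → QP
QP → TW
TW → YY
YY → JL
JL → YO
JL → DI
DI → XQ
XQ → BO
BO → JK
JK → AH
AH → BS

HF, AL, QP, TW, YY, JL, YO, DI, XQ, BO, JK, AH, BS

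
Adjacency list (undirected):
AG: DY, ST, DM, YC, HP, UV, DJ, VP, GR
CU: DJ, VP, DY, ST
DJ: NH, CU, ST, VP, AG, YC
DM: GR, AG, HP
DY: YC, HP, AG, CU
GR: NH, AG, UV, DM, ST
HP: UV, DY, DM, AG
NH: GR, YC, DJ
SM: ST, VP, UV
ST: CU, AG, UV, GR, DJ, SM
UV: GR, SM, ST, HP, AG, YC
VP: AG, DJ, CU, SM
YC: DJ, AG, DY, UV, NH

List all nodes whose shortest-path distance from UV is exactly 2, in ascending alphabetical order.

CU, DJ, DM, DY, NH, VP

Level 0: UV
Level 1: AG, GR, HP, SM, ST, YC
Level 2: CU, DJ, DM, DY, NH, VP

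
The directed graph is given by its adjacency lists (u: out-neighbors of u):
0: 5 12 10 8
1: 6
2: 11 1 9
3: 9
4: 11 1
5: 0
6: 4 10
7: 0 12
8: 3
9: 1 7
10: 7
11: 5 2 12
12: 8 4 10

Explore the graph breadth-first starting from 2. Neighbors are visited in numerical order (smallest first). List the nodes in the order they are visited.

2 1 9 11 6 7 5 12 4 10 0 8 3

Visit 2; enqueue 1, 9, 11 → queue [1, 9, 11]
Visit 1; enqueue 6 → queue [9, 11, 6]
Visit 9; enqueue 7 → queue [11, 6, 7]
Visit 11; enqueue 5, 12 → queue [6, 7, 5, 12]
Visit 6; enqueue 4, 10 → queue [7, 5, 12, 4, 10]
Visit 7; enqueue 0 → queue [5, 12, 4, 10, 0]
Visit 5 → queue [12, 4, 10, 0]
Visit 12; enqueue 8 → queue [4, 10, 0, 8]
Visit 4 → queue [10, 0, 8]
Visit 10 → queue [0, 8]
Visit 0 → queue [8]
Visit 8; enqueue 3 → queue [3]
Visit 3 → queue []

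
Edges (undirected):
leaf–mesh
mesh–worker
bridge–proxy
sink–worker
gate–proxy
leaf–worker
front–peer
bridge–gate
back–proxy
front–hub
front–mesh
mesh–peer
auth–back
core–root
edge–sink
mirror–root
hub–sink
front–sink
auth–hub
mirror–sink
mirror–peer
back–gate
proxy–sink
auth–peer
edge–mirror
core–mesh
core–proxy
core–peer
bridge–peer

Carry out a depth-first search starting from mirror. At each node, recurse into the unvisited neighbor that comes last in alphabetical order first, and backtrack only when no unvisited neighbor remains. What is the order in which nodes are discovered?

Visit mirror
mirror → sink
sink → worker
worker → mesh
mesh → peer
peer → front
front → hub
hub → auth
auth → back
back → proxy
proxy → gate
gate → bridge
proxy → core
core → root
mesh → leaf
sink → edge

mirror -> sink -> worker -> mesh -> peer -> front -> hub -> auth -> back -> proxy -> gate -> bridge -> core -> root -> leaf -> edge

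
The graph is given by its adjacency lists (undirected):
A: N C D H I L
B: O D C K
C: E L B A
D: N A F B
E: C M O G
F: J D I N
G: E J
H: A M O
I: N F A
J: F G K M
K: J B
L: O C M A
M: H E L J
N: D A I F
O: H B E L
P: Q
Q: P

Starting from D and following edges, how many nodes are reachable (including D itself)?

BFS from D visits: D, A, B, F, N, C, H, I, L, K, O, J, E, M, G
Reachable nodes: 15 of 17 total.

15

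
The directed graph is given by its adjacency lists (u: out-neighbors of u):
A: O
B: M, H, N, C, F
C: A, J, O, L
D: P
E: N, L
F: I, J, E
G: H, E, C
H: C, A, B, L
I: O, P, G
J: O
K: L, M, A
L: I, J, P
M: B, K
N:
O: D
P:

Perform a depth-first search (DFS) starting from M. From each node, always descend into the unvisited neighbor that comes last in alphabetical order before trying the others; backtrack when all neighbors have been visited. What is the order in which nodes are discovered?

Visit M
M → K
K → L
L → P
L → J
J → O
O → D
L → I
I → G
G → H
H → C
C → A
H → B
B → N
B → F
F → E

M K L P J O D I G H C A B N F E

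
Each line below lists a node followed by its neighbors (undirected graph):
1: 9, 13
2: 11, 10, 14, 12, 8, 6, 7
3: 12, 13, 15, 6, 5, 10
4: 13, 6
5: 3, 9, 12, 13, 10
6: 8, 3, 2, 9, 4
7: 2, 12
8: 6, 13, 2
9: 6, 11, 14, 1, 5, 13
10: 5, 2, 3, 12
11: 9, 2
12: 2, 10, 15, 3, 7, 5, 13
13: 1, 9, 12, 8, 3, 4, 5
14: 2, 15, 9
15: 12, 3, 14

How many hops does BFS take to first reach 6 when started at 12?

Level 0: 12
Level 1: 2, 3, 5, 7, 10, 13, 15
Level 2: 1, 4, 6, 8, 9, 11, 14
6 first appears at level 2.

2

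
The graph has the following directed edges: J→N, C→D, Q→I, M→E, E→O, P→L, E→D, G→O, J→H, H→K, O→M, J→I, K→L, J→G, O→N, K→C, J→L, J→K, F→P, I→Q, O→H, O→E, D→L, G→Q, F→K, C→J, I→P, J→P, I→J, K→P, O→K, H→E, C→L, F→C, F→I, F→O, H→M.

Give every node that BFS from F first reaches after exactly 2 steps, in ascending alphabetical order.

Level 0: F
Level 1: C, I, K, O, P
Level 2: D, E, H, J, L, M, N, Q
Level 3: G

D, E, H, J, L, M, N, Q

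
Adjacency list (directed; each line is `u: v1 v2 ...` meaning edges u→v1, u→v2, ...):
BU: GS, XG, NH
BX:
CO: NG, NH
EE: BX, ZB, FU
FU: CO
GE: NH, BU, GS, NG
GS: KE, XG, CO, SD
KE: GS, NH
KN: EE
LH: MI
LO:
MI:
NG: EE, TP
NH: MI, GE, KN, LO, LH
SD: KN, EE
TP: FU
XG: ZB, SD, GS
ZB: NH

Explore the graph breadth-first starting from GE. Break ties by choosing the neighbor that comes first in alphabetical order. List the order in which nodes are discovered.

Visit GE; enqueue BU, GS, NG, NH → queue [BU, GS, NG, NH]
Visit BU; enqueue XG → queue [GS, NG, NH, XG]
Visit GS; enqueue CO, KE, SD → queue [NG, NH, XG, CO, KE, SD]
Visit NG; enqueue EE, TP → queue [NH, XG, CO, KE, SD, EE, TP]
Visit NH; enqueue KN, LH, LO, MI → queue [XG, CO, KE, SD, EE, TP, KN, LH, LO, MI]
Visit XG; enqueue ZB → queue [CO, KE, SD, EE, TP, KN, LH, LO, MI, ZB]
Visit CO → queue [KE, SD, EE, TP, KN, LH, LO, MI, ZB]
Visit KE → queue [SD, EE, TP, KN, LH, LO, MI, ZB]
Visit SD → queue [EE, TP, KN, LH, LO, MI, ZB]
Visit EE; enqueue BX, FU → queue [TP, KN, LH, LO, MI, ZB, BX, FU]
Visit TP → queue [KN, LH, LO, MI, ZB, BX, FU]
Visit KN → queue [LH, LO, MI, ZB, BX, FU]
Visit LH → queue [LO, MI, ZB, BX, FU]
Visit LO → queue [MI, ZB, BX, FU]
Visit MI → queue [ZB, BX, FU]
Visit ZB → queue [BX, FU]
Visit BX → queue [FU]
Visit FU → queue []

GE BU GS NG NH XG CO KE SD EE TP KN LH LO MI ZB BX FU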